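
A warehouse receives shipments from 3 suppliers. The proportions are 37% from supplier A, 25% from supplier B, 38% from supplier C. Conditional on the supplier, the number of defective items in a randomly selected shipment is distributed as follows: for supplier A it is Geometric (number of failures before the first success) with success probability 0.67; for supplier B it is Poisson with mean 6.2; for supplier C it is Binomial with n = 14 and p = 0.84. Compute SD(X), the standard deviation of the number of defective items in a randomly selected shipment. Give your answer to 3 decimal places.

5.132

Per component, A: μ=0.492537, E[X²]=0.977723; B: μ=6.2, E[X²]=44.64; C: μ=11.76, E[X²]=140.179.
E[X] = 0.37·0.492537 + 0.25·6.2 + 0.38·11.76 = 6.20104.
E[X²] = 0.37·0.977723 + 0.25·44.64 + 0.38·140.179 = 64.7899.
Var(X) = E[X²] − (E[X])² = 64.7899 − 38.4529 = 26.337.
SD(X) = √26.337 = 5.13196.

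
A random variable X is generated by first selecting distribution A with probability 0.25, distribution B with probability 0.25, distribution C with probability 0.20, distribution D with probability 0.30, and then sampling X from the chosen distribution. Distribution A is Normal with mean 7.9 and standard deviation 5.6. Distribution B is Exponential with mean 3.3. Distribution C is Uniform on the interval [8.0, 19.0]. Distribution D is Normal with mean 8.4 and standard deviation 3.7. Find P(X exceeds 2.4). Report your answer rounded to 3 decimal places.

Conditional on each component, P(X > 2.4): A: 0.836985; B: 0.483225; C: 1; D: 0.947558.
By total probability, P(X > 2.4) = 0.25·0.836985 + 0.25·0.483225 + 0.2·1 + 0.3·0.947558 = 0.81432.

0.814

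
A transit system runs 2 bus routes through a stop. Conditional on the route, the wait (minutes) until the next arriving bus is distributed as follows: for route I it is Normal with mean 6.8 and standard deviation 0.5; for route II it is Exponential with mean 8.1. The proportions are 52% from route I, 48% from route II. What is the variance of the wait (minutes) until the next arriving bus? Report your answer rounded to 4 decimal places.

32.0446

Per component, I: μ=6.8, E[X²]=46.49; II: μ=8.1, E[X²]=131.22.
E[X] = 0.52·6.8 + 0.48·8.1 = 7.424.
E[X²] = 0.52·46.49 + 0.48·131.22 = 87.1604.
Var(X) = E[X²] − (E[X])² = 87.1604 − 55.1158 = 32.0446.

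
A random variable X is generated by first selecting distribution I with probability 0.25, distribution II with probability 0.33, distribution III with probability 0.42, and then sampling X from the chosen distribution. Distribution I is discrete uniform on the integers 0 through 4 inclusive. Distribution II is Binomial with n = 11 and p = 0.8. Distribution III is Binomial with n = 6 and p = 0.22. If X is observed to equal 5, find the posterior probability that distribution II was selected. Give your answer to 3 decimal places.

Likelihoods P(X=5 | ·): I: 0; II: 0.00968884; III: 0.0024119.
Posterior ∝ prior × likelihood. Numerator for II: 0.33·0.00968884 = 0.00319732.
Normalizing constant: 0.25·0 + 0.33·0.00968884 + 0.42·0.0024119 = 0.00421032.
P(II | observation) = 0.00319732 / 0.00421032 = 0.759401.

0.759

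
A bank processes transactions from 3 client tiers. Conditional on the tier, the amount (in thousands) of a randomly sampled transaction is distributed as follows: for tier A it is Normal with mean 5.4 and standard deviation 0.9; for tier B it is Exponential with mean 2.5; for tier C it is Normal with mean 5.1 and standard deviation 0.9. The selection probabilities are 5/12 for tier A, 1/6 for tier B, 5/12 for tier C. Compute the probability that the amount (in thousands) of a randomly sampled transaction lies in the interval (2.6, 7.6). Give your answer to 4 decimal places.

0.8786

Conditional on each tier, P(2.6 < X < 7.6): A: 0.991814; B: 0.30562; C: 0.994527.
By total probability, P(2.6 < X < 7.6) = 0.416667·0.991814 + 0.166667·0.30562 + 0.416667·0.994527 = 0.878579.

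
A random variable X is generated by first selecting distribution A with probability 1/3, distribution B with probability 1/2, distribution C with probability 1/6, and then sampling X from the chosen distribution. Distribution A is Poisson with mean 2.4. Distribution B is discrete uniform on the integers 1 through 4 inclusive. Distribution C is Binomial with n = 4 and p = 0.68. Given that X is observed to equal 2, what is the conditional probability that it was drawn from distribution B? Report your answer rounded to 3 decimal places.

0.482

Likelihoods P(X=2 | ·): A: 0.261268; B: 0.25; C: 0.284099.
Posterior ∝ prior × likelihood. Numerator for B: 0.5·0.25 = 0.125.
Normalizing constant: 0.333333·0.261268 + 0.5·0.25 + 0.166667·0.284099 = 0.259439.
P(B | observation) = 0.125 / 0.259439 = 0.481809.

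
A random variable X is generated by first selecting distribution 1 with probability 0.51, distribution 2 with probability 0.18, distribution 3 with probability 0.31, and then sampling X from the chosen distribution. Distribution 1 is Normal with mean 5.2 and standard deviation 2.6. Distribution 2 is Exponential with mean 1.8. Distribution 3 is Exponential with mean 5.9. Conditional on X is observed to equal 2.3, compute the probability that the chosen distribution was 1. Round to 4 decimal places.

Likelihoods f(2.3 | ·): 1: 0.0823735; 2: 0.154809; 3: 0.114775.
Posterior ∝ prior × likelihood. Numerator for 1: 0.51·0.0823735 = 0.0420105.
Normalizing constant: 0.51·0.0823735 + 0.18·0.154809 + 0.31·0.114775 = 0.105456.
P(1 | observation) = 0.0420105 / 0.105456 = 0.398369.

0.3984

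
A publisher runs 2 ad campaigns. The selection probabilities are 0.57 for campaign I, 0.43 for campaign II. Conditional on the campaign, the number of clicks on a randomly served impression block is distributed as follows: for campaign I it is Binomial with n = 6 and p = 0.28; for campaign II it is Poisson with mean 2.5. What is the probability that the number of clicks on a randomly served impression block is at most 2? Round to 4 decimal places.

0.6787

Conditional on each campaign, P(X ≤ 2): I: 0.780417; II: 0.543813.
By total probability, P(X ≤ 2) = 0.57·0.780417 + 0.43·0.543813 = 0.678677.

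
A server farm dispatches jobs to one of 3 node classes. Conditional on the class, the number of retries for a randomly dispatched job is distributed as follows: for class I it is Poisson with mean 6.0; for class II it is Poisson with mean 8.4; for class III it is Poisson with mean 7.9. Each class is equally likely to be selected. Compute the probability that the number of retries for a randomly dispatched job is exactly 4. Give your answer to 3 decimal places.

0.080

Conditional on each class, P(X = 4): I: 0.133853; II: 0.0466479; III: 0.0601687.
By total probability, P(X = 4) = 0.333333·0.133853 + 0.333333·0.0466479 + 0.333333·0.0601687 = 0.0802231.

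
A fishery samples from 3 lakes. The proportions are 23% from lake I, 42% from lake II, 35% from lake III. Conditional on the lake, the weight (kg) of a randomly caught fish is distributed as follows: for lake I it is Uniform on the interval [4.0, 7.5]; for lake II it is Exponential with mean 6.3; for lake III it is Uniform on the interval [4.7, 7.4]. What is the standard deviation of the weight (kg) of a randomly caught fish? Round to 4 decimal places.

Per component, I: μ=5.75, E[X²]=34.0833; II: μ=6.3, E[X²]=79.38; III: μ=6.05, E[X²]=37.21.
E[X] = 0.23·5.75 + 0.42·6.3 + 0.35·6.05 = 6.086.
E[X²] = 0.23·34.0833 + 0.42·79.38 + 0.35·37.21 = 54.2023.
Var(X) = E[X²] − (E[X])² = 54.2023 − 37.0394 = 17.1629.
SD(X) = √17.1629 = 4.14281.

4.1428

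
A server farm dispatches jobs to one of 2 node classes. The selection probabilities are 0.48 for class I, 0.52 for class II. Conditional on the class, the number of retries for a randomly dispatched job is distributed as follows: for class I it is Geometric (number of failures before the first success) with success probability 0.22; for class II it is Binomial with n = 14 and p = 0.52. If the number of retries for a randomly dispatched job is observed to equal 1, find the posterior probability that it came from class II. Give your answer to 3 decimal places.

Likelihoods P(X=1 | ·): I: 0.1716; II: 0.000522718.
Posterior ∝ prior × likelihood. Numerator for II: 0.52·0.000522718 = 0.000271813.
Normalizing constant: 0.48·0.1716 + 0.52·0.000522718 = 0.0826398.
P(II | observation) = 0.000271813 / 0.0826398 = 0.00328913.

0.003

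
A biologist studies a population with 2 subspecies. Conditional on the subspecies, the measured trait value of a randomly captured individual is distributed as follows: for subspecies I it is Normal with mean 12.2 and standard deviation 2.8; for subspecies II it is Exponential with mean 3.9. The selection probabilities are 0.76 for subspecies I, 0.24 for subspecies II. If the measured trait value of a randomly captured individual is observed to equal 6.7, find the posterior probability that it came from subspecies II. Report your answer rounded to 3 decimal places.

0.412

Likelihoods f(6.7 | ·): I: 0.020697; II: 0.0460087.
Posterior ∝ prior × likelihood. Numerator for II: 0.24·0.0460087 = 0.0110421.
Normalizing constant: 0.76·0.020697 + 0.24·0.0460087 = 0.0267718.
P(II | observation) = 0.0110421 / 0.0267718 = 0.412452.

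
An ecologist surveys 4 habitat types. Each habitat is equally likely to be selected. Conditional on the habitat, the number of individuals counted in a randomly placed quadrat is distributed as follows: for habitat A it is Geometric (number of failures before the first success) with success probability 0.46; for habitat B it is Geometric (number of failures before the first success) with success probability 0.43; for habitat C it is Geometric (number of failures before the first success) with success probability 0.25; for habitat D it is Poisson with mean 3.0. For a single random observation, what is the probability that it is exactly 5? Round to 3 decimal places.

Conditional on each habitat, P(X = 5): A: 0.0211216; B: 0.0258728; C: 0.0593262; D: 0.100819.
By total probability, P(X = 5) = 0.25·0.0211216 + 0.25·0.0258728 + 0.25·0.0593262 + 0.25·0.100819 = 0.0517848.

0.052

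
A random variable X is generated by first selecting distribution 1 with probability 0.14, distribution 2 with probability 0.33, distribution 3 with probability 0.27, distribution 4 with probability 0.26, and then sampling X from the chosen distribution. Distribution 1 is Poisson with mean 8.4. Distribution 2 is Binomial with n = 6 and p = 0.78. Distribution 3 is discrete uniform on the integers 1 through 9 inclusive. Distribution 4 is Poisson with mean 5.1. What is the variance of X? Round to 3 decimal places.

6.139

Per component, 1: μ=8.4, E[X²]=78.96; 2: μ=4.68, E[X²]=22.932; 3: μ=5, E[X²]=31.6667; 4: μ=5.1, E[X²]=31.11.
E[X] = 0.14·8.4 + 0.33·4.68 + 0.27·5 + 0.26·5.1 = 5.3964.
E[X²] = 0.14·78.96 + 0.33·22.932 + 0.27·31.6667 + 0.26·31.11 = 35.2606.
Var(X) = E[X²] − (E[X])² = 35.2606 − 29.1211 = 6.13943.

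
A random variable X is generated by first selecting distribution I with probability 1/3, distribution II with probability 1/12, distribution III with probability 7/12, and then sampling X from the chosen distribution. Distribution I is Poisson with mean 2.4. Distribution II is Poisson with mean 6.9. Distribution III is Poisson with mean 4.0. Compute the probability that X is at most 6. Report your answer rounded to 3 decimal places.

0.887

Conditional on each component, P(X ≤ 6): I: 0.988406; II: 0.464715; III: 0.889326.
By total probability, P(X ≤ 6) = 0.333333·0.988406 + 0.0833333·0.464715 + 0.583333·0.889326 = 0.886968.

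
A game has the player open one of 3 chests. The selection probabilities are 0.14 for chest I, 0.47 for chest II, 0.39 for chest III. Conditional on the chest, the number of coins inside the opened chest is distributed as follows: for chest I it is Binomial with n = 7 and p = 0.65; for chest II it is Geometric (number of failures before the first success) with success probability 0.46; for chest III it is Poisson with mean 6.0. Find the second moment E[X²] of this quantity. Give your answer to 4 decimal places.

For each component E[X²] = Var + (mean)², giving I: 22.295; II: 3.93006; III: 42.
Overall E[X²] = 0.14·22.295 + 0.47·3.93006 + 0.39·42 = 21.3484.

21.3484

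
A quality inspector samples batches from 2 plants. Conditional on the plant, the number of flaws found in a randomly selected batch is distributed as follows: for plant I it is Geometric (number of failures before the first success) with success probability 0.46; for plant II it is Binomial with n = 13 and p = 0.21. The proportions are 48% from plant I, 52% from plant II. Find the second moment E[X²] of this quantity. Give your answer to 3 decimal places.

6.883

For each component E[X²] = Var + (mean)², giving I: 3.93006; II: 9.6096.
Overall E[X²] = 0.48·3.93006 + 0.52·9.6096 = 6.88342.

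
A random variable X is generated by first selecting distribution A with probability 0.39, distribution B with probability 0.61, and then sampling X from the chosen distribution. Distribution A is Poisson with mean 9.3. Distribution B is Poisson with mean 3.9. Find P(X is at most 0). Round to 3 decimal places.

Conditional on each component, P(X ≤ 0): A: 9.14242e-05; B: 0.0202419.
By total probability, P(X ≤ 0) = 0.39·9.14242e-05 + 0.61·0.0202419 = 0.0123832.

0.012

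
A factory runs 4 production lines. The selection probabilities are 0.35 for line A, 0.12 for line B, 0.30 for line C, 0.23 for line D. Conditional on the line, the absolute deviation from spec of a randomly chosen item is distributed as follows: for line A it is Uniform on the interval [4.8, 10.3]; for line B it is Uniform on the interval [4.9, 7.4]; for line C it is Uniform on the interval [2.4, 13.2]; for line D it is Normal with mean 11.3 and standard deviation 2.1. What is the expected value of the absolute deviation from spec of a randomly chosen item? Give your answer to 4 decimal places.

8.3195

Component means — A: 7.55; B: 6.15; C: 7.8; D: 11.3.
E[X] = 0.35·7.55 + 0.12·6.15 + 0.3·7.8 + 0.23·11.3 = 8.3195.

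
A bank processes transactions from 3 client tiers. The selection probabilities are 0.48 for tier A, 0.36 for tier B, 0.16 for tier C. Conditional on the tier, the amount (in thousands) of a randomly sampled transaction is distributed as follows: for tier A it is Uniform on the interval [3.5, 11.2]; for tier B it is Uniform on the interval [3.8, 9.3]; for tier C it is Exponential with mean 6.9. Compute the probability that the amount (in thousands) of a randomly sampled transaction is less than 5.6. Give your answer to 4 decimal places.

Conditional on each tier, P(X < 5.6): A: 0.272727; B: 0.327273; C: 0.555851.
By total probability, P(X < 5.6) = 0.48·0.272727 + 0.36·0.327273 + 0.16·0.555851 = 0.337663.

0.3377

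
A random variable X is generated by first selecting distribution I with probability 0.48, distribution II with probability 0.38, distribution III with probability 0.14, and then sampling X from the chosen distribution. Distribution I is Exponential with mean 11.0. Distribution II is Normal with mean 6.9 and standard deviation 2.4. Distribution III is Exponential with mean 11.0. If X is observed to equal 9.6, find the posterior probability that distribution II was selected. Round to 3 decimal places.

Likelihoods f(9.6 | ·): I: 0.0379828; II: 0.0882819; III: 0.0379828.
Posterior ∝ prior × likelihood. Numerator for II: 0.38·0.0882819 = 0.0335471.
Normalizing constant: 0.48·0.0379828 + 0.38·0.0882819 + 0.14·0.0379828 = 0.0570965.
P(II | observation) = 0.0335471 / 0.0570965 = 0.587552.

0.588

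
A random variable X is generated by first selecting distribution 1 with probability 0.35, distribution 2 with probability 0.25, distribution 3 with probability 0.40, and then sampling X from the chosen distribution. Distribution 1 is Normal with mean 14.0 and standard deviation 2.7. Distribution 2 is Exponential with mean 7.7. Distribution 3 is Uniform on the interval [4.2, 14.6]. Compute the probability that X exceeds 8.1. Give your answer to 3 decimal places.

0.682

Conditional on each component, P(X > 8.1): 1: 0.985562; 2: 0.349257; 3: 0.625.
By total probability, P(X > 8.1) = 0.35·0.985562 + 0.25·0.349257 + 0.4·0.625 = 0.682261.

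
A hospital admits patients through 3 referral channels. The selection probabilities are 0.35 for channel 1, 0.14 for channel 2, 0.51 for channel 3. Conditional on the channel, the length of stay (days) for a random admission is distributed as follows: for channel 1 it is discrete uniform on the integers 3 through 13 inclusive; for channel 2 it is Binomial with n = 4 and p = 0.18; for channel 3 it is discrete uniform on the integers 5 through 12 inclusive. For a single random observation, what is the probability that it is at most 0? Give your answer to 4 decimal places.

0.0633

Conditional on each channel, P(X ≤ 0): 1: 0; 2: 0.452122; 3: 0.
By total probability, P(X ≤ 0) = 0.35·0 + 0.14·0.452122 + 0.51·0 = 0.063297.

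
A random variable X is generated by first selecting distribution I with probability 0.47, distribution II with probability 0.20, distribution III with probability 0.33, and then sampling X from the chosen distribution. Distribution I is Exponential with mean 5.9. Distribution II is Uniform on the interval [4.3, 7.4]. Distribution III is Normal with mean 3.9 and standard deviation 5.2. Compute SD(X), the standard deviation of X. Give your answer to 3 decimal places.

5.130

Per component, I: μ=5.9, E[X²]=69.62; II: μ=5.85, E[X²]=35.0233; III: μ=3.9, E[X²]=42.25.
E[X] = 0.47·5.9 + 0.2·5.85 + 0.33·3.9 = 5.23.
E[X²] = 0.47·69.62 + 0.2·35.0233 + 0.33·42.25 = 53.6686.
Var(X) = E[X²] − (E[X])² = 53.6686 − 27.3529 = 26.3157.
SD(X) = √26.3157 = 5.12988.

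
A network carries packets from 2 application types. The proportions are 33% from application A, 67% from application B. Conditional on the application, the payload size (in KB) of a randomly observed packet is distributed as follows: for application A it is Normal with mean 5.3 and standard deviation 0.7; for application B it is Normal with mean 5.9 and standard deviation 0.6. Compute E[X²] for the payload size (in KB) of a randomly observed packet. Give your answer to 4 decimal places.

For each component E[X²] = Var + (mean)², giving A: 28.58; B: 35.17.
Overall E[X²] = 0.33·28.58 + 0.67·35.17 = 32.9953.

32.9953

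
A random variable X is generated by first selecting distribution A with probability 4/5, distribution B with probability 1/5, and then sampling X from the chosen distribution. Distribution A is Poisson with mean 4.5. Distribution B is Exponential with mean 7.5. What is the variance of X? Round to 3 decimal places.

Per component, A: μ=4.5, E[X²]=24.75; B: μ=7.5, E[X²]=112.5.
E[X] = 0.8·4.5 + 0.2·7.5 = 5.1.
E[X²] = 0.8·24.75 + 0.2·112.5 = 42.3.
Var(X) = E[X²] − (E[X])² = 42.3 − 26.01 = 16.29.

16.290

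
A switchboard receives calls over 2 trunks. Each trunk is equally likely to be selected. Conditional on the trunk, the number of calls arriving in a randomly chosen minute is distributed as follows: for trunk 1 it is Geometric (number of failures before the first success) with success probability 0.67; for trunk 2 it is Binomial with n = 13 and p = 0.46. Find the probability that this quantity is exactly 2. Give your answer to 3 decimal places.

Conditional on each trunk, P(X = 2): 1: 0.072963; 2: 0.0187906.
By total probability, P(X = 2) = 0.5·0.072963 + 0.5·0.0187906 = 0.0458768.

0.046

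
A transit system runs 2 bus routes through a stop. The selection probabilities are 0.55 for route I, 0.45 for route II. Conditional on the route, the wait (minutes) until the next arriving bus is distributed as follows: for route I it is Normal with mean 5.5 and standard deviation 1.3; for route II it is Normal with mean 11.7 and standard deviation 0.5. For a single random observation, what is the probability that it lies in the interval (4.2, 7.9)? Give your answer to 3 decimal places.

Conditional on each route, P(4.2 < X < 7.9): I: 0.80891; II: 1.48215e-14.
By total probability, P(4.2 < X < 7.9) = 0.55·0.80891 + 0.45·1.48215e-14 = 0.4449.

0.445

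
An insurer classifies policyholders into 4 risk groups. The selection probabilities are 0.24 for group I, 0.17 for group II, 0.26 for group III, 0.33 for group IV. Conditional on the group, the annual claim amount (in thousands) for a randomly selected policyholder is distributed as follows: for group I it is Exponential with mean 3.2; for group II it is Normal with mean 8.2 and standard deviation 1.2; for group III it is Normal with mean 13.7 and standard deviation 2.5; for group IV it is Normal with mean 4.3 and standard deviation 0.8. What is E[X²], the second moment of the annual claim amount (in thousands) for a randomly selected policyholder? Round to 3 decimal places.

For each component E[X²] = Var + (mean)², giving I: 20.48; II: 68.68; III: 193.94; IV: 19.13.
Overall E[X²] = 0.24·20.48 + 0.17·68.68 + 0.26·193.94 + 0.33·19.13 = 73.3281.

73.328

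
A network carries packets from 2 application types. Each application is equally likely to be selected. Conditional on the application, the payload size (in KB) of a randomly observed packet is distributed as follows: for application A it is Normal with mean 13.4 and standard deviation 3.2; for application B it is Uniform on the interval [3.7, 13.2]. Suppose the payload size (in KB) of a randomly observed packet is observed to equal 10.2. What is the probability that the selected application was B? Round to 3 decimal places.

Likelihoods f(10.2 | ·): A: 0.0756159; B: 0.105263.
Posterior ∝ prior × likelihood. Numerator for B: 0.5·0.105263 = 0.0526316.
Normalizing constant: 0.5·0.0756159 + 0.5·0.105263 = 0.0904395.
P(B | observation) = 0.0526316 / 0.0904395 = 0.581953.

0.582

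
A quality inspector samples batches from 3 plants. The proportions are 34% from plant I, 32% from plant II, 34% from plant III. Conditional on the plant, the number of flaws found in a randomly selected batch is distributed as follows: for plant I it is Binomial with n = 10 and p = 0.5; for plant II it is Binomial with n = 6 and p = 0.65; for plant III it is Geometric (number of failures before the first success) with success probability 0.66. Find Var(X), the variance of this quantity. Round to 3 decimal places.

Per component, I: μ=5, E[X²]=27.5; II: μ=3.9, E[X²]=16.575; III: μ=0.515152, E[X²]=1.04591.
E[X] = 0.34·5 + 0.32·3.9 + 0.34·0.515152 = 3.12315.
E[X²] = 0.34·27.5 + 0.32·16.575 + 0.34·1.04591 = 15.0096.
Var(X) = E[X²] − (E[X])² = 15.0096 − 9.75408 = 5.25554.

5.256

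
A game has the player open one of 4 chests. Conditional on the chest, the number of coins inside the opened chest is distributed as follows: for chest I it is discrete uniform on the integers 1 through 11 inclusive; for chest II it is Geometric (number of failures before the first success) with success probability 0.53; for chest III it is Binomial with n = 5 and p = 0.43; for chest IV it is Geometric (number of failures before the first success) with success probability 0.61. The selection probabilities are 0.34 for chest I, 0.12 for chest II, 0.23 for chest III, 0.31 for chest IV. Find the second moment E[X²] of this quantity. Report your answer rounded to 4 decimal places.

17.7318

For each component E[X²] = Var + (mean)², giving I: 46; II: 2.45959; III: 5.848; IV: 1.45687.
Overall E[X²] = 0.34·46 + 0.12·2.45959 + 0.23·5.848 + 0.31·1.45687 = 17.7318.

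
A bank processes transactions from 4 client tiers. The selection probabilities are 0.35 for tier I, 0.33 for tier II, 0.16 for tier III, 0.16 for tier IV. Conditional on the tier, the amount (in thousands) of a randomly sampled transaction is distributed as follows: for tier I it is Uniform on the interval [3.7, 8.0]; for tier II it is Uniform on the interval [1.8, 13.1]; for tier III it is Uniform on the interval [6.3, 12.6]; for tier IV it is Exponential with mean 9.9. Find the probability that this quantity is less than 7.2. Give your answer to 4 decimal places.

Conditional on each tier, P(X < 7.2): I: 0.813953; II: 0.477876; III: 0.142857; IV: 0.516775.
By total probability, P(X < 7.2) = 0.35·0.813953 + 0.33·0.477876 + 0.16·0.142857 + 0.16·0.516775 = 0.548124.

0.5481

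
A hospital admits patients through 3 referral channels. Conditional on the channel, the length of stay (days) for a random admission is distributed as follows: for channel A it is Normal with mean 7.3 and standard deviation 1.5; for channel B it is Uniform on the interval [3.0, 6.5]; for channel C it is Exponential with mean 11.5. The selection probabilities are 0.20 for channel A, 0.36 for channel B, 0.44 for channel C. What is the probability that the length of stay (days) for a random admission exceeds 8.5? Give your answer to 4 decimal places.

Conditional on each channel, P(X > 8.5): A: 0.211855; B: 0; C: 0.477529.
By total probability, P(X > 8.5) = 0.2·0.211855 + 0.36·0 + 0.44·0.477529 = 0.252484.

0.2525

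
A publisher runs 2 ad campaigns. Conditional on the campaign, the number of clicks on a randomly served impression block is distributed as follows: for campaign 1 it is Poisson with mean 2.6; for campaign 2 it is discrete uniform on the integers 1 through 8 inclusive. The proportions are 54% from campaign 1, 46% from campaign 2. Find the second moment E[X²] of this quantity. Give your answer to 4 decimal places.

16.7844

For each component E[X²] = Var + (mean)², giving 1: 9.36; 2: 25.5.
Overall E[X²] = 0.54·9.36 + 0.46·25.5 = 16.7844.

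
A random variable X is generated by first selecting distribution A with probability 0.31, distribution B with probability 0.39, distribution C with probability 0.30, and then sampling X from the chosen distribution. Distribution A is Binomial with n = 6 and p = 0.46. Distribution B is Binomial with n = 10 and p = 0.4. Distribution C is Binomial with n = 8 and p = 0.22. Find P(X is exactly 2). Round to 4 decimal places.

Conditional on each component, P(X = 2): A: 0.269887; B: 0.120932; C: 0.30519.
By total probability, P(X = 2) = 0.31·0.269887 + 0.39·0.120932 + 0.3·0.30519 = 0.222386.

0.2224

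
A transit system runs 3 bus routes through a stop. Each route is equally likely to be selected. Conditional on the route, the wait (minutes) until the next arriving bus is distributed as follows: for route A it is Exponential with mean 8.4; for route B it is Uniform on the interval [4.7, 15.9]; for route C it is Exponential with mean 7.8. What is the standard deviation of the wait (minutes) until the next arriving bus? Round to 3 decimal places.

6.958

Per component, A: μ=8.4, E[X²]=141.12; B: μ=10.3, E[X²]=116.543; C: μ=7.8, E[X²]=121.68.
E[X] = 0.333333·8.4 + 0.333333·10.3 + 0.333333·7.8 = 8.83333.
E[X²] = 0.333333·141.12 + 0.333333·116.543 + 0.333333·121.68 = 126.448.
Var(X) = E[X²] − (E[X])² = 126.448 − 78.0278 = 48.42.
SD(X) = √48.42 = 6.95845.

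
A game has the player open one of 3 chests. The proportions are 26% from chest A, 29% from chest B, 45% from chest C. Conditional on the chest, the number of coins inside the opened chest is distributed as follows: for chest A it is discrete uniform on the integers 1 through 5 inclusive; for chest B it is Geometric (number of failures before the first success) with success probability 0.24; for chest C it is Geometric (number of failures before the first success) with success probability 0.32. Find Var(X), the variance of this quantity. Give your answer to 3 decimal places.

Per component, A: μ=3, E[X²]=11; B: μ=3.16667, E[X²]=23.2222; C: μ=2.125, E[X²]=11.1562.
E[X] = 0.26·3 + 0.29·3.16667 + 0.45·2.125 = 2.65458.
E[X²] = 0.26·11 + 0.29·23.2222 + 0.45·11.1562 = 14.6148.
Var(X) = E[X²] − (E[X])² = 14.6148 − 7.04681 = 7.56794.

7.568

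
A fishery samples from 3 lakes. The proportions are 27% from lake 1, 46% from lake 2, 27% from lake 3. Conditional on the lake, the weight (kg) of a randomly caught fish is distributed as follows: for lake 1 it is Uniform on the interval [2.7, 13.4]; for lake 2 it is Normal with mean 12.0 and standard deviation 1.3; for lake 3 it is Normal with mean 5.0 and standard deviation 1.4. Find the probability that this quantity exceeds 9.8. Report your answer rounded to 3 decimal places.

0.530

Conditional on each lake, P(X > 9.8): 1: 0.336449; 2: 0.954706; 3: 0.000303383.
By total probability, P(X > 9.8) = 0.27·0.336449 + 0.46·0.954706 + 0.27·0.000303383 = 0.530088.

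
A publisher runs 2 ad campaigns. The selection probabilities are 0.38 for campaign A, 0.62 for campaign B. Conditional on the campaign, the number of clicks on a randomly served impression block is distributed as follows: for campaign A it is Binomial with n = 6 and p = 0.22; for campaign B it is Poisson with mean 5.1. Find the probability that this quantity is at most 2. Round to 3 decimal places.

Conditional on each campaign, P(X ≤ 2): A: 0.875036; B: 0.116478.
By total probability, P(X ≤ 2) = 0.38·0.875036 + 0.62·0.116478 = 0.40473.

0.405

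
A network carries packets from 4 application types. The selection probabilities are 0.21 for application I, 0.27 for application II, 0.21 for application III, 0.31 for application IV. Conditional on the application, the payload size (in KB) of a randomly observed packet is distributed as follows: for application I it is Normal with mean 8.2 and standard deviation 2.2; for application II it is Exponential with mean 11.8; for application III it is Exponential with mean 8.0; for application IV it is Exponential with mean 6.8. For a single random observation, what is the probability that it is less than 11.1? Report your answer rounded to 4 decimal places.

Conditional on each application, P(X < 11.1): I: 0.906279; II: 0.609637; III: 0.750301; IV: 0.804531.
By total probability, P(X < 11.1) = 0.21·0.906279 + 0.27·0.609637 + 0.21·0.750301 + 0.31·0.804531 = 0.761888.

0.7619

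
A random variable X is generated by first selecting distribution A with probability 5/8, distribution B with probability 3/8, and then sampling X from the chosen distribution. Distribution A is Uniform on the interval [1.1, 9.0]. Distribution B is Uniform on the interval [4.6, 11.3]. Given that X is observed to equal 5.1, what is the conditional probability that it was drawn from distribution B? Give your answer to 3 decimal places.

0.414

Likelihoods f(5.1 | ·): A: 0.126582; B: 0.149254.
Posterior ∝ prior × likelihood. Numerator for B: 0.375·0.149254 = 0.0559701.
Normalizing constant: 0.625·0.126582 + 0.375·0.149254 = 0.135084.
P(B | observation) = 0.0559701 / 0.135084 = 0.414336.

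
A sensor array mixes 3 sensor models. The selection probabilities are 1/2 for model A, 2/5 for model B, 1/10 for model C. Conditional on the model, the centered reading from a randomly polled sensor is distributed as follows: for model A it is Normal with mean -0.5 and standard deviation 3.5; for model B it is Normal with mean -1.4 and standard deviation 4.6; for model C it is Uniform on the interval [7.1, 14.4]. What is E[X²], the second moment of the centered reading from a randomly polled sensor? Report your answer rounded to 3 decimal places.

For each component E[X²] = Var + (mean)², giving A: 12.5; B: 23.12; C: 120.003.
Overall E[X²] = 0.5·12.5 + 0.4·23.12 + 0.1·120.003 = 27.4983.

27.498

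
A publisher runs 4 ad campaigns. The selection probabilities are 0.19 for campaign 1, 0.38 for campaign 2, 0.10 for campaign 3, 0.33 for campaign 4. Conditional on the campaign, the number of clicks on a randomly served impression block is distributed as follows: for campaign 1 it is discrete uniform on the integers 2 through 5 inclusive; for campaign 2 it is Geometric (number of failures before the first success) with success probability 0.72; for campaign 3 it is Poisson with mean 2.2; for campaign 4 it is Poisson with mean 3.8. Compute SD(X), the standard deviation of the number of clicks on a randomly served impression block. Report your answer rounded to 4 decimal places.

Per component, 1: μ=3.5, E[X²]=13.5; 2: μ=0.388889, E[X²]=0.691358; 3: μ=2.2, E[X²]=7.04; 4: μ=3.8, E[X²]=18.24.
E[X] = 0.19·3.5 + 0.38·0.388889 + 0.1·2.2 + 0.33·3.8 = 2.28678.
E[X²] = 0.19·13.5 + 0.38·0.691358 + 0.1·7.04 + 0.33·18.24 = 9.55092.
Var(X) = E[X²] − (E[X])² = 9.55092 − 5.22935 = 4.32156.
SD(X) = √4.32156 = 2.07884.

2.0788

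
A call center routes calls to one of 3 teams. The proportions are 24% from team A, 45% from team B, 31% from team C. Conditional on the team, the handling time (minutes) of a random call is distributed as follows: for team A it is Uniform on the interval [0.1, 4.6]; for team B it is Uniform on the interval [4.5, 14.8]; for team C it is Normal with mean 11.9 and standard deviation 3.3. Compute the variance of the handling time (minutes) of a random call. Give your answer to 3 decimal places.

Per component, A: μ=2.35, E[X²]=7.21; B: μ=9.65, E[X²]=101.963; C: μ=11.9, E[X²]=152.5.
E[X] = 0.24·2.35 + 0.45·9.65 + 0.31·11.9 = 8.5955.
E[X²] = 0.24·7.21 + 0.45·101.963 + 0.31·152.5 = 94.8889.
Var(X) = E[X²] − (E[X])² = 94.8889 − 73.8826 = 21.0063.

21.006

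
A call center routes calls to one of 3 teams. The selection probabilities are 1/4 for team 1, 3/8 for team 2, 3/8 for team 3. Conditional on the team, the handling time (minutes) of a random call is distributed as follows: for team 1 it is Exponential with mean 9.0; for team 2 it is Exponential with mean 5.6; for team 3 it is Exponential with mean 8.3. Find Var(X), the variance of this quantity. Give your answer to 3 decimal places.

59.999

Per component, 1: μ=9, E[X²]=162; 2: μ=5.6, E[X²]=62.72; 3: μ=8.3, E[X²]=137.78.
E[X] = 0.25·9 + 0.375·5.6 + 0.375·8.3 = 7.4625.
E[X²] = 0.25·162 + 0.375·62.72 + 0.375·137.78 = 115.688.
Var(X) = E[X²] − (E[X])² = 115.688 − 55.6889 = 59.9986.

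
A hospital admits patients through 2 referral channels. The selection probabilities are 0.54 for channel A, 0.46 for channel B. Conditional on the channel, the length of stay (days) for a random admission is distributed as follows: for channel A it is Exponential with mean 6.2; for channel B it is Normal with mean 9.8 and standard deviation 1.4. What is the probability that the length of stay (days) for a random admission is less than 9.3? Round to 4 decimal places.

0.5853

Conditional on each channel, P(X < 9.3): A: 0.77687; B: 0.360492.
By total probability, P(X < 9.3) = 0.54·0.77687 + 0.46·0.360492 = 0.585336.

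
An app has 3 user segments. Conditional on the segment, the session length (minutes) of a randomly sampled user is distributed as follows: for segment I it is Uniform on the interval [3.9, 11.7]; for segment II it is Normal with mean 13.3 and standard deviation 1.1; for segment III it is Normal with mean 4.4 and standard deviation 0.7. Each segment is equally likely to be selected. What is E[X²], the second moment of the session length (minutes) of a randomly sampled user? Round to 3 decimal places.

For each component E[X²] = Var + (mean)², giving I: 65.91; II: 178.1; III: 19.85.
Overall E[X²] = 0.333333·65.91 + 0.333333·178.1 + 0.333333·19.85 = 87.9533.

87.953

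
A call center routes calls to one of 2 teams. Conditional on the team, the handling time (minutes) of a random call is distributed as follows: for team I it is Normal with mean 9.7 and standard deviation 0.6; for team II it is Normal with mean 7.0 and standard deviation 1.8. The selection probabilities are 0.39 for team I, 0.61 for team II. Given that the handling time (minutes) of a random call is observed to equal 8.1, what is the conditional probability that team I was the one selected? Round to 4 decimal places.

Likelihoods f(8.1 | ·): I: 0.0189933; II: 0.183883.
Posterior ∝ prior × likelihood. Numerator for I: 0.39·0.0189933 = 0.00740739.
Normalizing constant: 0.39·0.0189933 + 0.61·0.183883 = 0.119576.
P(I | observation) = 0.00740739 / 0.119576 = 0.061947.

0.0619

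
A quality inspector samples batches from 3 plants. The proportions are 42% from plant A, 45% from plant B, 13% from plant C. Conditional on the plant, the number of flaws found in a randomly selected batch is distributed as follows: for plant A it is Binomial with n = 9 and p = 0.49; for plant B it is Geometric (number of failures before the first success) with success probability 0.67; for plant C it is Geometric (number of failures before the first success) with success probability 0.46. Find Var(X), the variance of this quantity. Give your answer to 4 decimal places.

5.1066

Per component, A: μ=4.41, E[X²]=21.6972; B: μ=0.492537, E[X²]=0.977723; C: μ=1.17391, E[X²]=3.93006.
E[X] = 0.42·4.41 + 0.45·0.492537 + 0.13·1.17391 = 2.22645.
E[X²] = 0.42·21.6972 + 0.45·0.977723 + 0.13·3.93006 = 10.0637.
Var(X) = E[X²] − (E[X])² = 10.0637 − 4.95708 = 5.10663.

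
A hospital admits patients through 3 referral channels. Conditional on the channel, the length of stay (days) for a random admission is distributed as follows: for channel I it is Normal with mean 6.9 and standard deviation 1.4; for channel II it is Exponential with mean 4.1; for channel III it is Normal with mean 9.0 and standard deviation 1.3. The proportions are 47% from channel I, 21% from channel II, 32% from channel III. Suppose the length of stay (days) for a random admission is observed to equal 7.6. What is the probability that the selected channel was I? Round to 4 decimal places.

0.6523

Likelihoods f(7.6 | ·): I: 0.251475; II: 0.0382105; III: 0.171841.
Posterior ∝ prior × likelihood. Numerator for I: 0.47·0.251475 = 0.118193.
Normalizing constant: 0.47·0.251475 + 0.21·0.0382105 + 0.32·0.171841 = 0.181207.
P(I | observation) = 0.118193 / 0.181207 = 0.652257.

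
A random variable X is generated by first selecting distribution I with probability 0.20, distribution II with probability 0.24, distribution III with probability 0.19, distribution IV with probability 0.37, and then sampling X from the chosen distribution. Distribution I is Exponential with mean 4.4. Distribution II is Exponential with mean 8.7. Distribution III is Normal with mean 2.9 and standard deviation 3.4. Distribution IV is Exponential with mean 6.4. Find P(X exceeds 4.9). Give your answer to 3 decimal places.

0.427

Conditional on each component, P(X > 4.9): I: 0.328363; II: 0.569374; III: 0.278187; IV: 0.465043.
By total probability, P(X > 4.9) = 0.2·0.328363 + 0.24·0.569374 + 0.19·0.278187 + 0.37·0.465043 = 0.427244.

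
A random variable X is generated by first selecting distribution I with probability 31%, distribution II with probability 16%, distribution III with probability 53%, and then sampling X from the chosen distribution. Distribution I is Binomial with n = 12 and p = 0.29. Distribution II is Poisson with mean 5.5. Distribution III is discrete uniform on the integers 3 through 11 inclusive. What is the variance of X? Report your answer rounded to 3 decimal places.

7.608

Per component, I: μ=3.48, E[X²]=14.5812; II: μ=5.5, E[X²]=35.75; III: μ=7, E[X²]=55.6667.
E[X] = 0.31·3.48 + 0.16·5.5 + 0.53·7 = 5.6688.
E[X²] = 0.31·14.5812 + 0.16·35.75 + 0.53·55.6667 = 39.7435.
Var(X) = E[X²] − (E[X])² = 39.7435 − 32.1353 = 7.60821.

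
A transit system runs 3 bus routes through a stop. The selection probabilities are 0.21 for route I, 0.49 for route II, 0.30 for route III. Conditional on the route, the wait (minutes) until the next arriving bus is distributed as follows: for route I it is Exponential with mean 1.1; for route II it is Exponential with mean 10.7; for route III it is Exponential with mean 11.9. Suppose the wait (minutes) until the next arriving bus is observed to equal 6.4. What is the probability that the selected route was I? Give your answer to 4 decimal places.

0.0140

Likelihoods f(6.4 | ·): I: 0.00270273; II: 0.0513868; III: 0.0490776.
Posterior ∝ prior × likelihood. Numerator for I: 0.21·0.00270273 = 0.000567574.
Normalizing constant: 0.21·0.00270273 + 0.49·0.0513868 + 0.3·0.0490776 = 0.0404704.
P(I | observation) = 0.000567574 / 0.0404704 = 0.0140244.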